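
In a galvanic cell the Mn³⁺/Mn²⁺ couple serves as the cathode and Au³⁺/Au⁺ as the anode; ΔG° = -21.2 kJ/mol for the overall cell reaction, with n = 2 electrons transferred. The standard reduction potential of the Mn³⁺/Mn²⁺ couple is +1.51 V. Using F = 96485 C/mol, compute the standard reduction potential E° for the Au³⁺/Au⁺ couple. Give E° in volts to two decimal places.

+1.40 V

E°cell = −ΔG°/(nF) = −(-21.2×10³)/((2)(96485)) = +0.110 V.
Since Mn³⁺/Mn²⁺ is the cathode and Au³⁺/Au⁺ the anode, E°cell = E°(Mn³⁺/Mn²⁺) − E°(Au³⁺/Au⁺).
So E°(Au³⁺/Au⁺) = E°(Mn³⁺/Mn²⁺) − E°cell = (+1.51) − (+0.110) = +1.40 V.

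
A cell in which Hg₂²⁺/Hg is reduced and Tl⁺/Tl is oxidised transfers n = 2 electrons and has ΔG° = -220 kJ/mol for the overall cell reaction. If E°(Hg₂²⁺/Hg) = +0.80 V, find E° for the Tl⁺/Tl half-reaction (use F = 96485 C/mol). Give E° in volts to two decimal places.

E°cell = −ΔG°/(nF) = −(-220×10³)/((2)(96485)) = +1.140 V.
Since Hg₂²⁺/Hg is the cathode and Tl⁺/Tl the anode, E°cell = E°(Hg₂²⁺/Hg) − E°(Tl⁺/Tl).
So E°(Tl⁺/Tl) = E°(Hg₂²⁺/Hg) − E°cell = (+0.80) − (+1.140) = -0.34 V.

-0.34 V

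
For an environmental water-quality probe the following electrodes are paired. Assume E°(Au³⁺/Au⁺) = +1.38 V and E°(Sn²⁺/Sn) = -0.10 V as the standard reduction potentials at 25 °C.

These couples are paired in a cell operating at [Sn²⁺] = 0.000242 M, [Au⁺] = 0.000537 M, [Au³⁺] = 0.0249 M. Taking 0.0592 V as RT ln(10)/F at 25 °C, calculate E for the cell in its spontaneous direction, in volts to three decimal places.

+1.636 V

Au³⁺/Au⁺ is the cathode (higher E°), Sn²⁺/Sn the anode: E°cell = +1.38 − (-0.10) = +1.48 V, n = 2.
Overall: Au³⁺(aq) + Sn(s) → Au⁺(aq) + Sn²⁺(aq)
Q = [Au⁺]·[Sn²⁺] / ([Au³⁺]); log Q = -5.282.
E = E° − (0.0592/n) log Q = +1.48 − (0.0592/2)(-5.282) = +1.636 V.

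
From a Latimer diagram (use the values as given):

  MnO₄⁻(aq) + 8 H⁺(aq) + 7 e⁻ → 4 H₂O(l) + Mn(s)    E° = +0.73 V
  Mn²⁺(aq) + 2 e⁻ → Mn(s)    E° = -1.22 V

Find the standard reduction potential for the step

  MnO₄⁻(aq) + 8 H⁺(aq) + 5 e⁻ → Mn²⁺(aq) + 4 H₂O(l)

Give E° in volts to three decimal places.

+1.510 V

Sequential free energies add, so n₃E°₃ = n₁E°₁ + n₂E°₂.
With n₃ = 7, and the known step contributing 2×(-1.22) V, the unknown satisfies 5·E° = 7×(+0.73) − 2×(-1.22) = +7.550.
E° = +7.550 / 5 = +1.510 V.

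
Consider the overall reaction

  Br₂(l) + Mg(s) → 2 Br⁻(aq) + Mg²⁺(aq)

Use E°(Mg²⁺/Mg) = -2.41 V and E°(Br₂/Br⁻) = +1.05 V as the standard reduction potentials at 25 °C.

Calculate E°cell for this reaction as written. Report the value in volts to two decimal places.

+3.46 V

The Br₂/Br⁻ couple has the higher reduction potential, so it is the cathode; Mg²⁺/Mg is oxidised at the anode.
E°cell = E°(cathode) − E°(anode) = (+1.05) − (-2.41) = +3.46 V.
Since E°cell > 0, the reaction is spontaneous under standard conditions.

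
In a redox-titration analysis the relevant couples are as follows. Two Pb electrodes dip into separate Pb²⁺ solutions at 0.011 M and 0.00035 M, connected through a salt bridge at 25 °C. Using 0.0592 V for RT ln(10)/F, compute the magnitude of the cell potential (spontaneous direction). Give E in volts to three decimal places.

+0.044 V

For a concentration cell E°cell = 0. The 0.011 M side is the cathode (reduction is favoured where [Pb²⁺] is higher).
With n = 2, E = −(0.0592/2) log([Pb²⁺]ₐₙ/[Pb²⁺]꜀ₐₜ) = −(0.0592/2) log(0.00035/0.011) = −(0.0592/2)(-1.497) = +0.044 V.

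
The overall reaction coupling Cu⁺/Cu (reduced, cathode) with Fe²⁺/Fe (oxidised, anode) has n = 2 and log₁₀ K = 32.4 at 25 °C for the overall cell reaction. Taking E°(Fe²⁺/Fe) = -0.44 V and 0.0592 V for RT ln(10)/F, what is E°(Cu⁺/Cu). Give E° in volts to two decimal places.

E°cell = (0.0592/n)·log K = (0.0592/2)(32.4) = +0.959 V.
Since Cu⁺/Cu is the cathode and Fe²⁺/Fe the anode, E°cell = E°(Cu⁺/Cu) − E°(Fe²⁺/Fe).
So E°(Cu⁺/Cu) = E°cell + E°(Fe²⁺/Fe) = +0.959 + (-0.44) = +0.52 V.

+0.52 V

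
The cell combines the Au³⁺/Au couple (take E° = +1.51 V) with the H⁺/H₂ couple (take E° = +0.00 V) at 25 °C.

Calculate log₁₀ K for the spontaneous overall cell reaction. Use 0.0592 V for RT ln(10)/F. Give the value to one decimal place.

153.0

Cathode: Au³⁺/Au; anode: H⁺/H₂. E°cell = +1.51 V, n = 6.
log K = nE°cell / 0.0592 = (6)(+1.51) / 0.0592 = 153.0.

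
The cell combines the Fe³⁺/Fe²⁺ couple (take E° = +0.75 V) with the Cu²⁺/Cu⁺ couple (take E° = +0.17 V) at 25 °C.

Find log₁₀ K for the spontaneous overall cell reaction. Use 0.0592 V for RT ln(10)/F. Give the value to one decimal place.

9.8

Cathode: Fe³⁺/Fe²⁺; anode: Cu²⁺/Cu⁺. E°cell = +0.58 V, n = 1.
log K = nE°cell / 0.0592 = (1)(+0.58) / 0.0592 = 9.8.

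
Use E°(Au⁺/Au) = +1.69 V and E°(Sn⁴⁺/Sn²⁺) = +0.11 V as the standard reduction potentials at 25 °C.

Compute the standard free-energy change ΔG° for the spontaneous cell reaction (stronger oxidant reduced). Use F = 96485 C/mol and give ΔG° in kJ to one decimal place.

-304.9 kJ

Au⁺/Au (E° = +1.69 V) is the cathode; Sn⁴⁺/Sn²⁺ (E° = +0.11 V) is the anode, so E°cell = +1.58 V.
Balancing electrons gives n = 2 (lcm of 1 and 2).
ΔG° = −nFE° = −(2)(96485)(+1.58) = -304,893 J = -304.9 kJ.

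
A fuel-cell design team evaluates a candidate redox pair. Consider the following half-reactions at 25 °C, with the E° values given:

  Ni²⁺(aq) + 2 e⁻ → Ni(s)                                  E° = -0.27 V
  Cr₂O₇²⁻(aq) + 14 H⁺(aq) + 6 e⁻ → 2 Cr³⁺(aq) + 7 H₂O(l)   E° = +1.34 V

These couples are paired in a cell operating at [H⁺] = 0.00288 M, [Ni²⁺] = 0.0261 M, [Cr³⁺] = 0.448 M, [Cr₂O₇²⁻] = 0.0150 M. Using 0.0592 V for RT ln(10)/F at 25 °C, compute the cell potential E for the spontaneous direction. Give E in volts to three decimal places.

Cr₂O₇²⁻/Cr³⁺ is the cathode (higher E°), Ni²⁺/Ni the anode: E°cell = +1.34 − (-0.27) = +1.61 V, n = 6.
Overall: Cr₂O₇²⁻(aq) + 14 H⁺(aq) + 3 Ni(s) → 2 Cr³⁺(aq) + 7 H₂O(l) + 3 Ni²⁺(aq)
Q = [Cr³⁺]^2·[Ni²⁺]^3 / ([Cr₂O₇²⁻]·[H⁺]^14); log Q = 31.945.
E = E° − (0.0592/n) log Q = +1.61 − (0.0592/6)(31.945) = +1.295 V.

+1.295 V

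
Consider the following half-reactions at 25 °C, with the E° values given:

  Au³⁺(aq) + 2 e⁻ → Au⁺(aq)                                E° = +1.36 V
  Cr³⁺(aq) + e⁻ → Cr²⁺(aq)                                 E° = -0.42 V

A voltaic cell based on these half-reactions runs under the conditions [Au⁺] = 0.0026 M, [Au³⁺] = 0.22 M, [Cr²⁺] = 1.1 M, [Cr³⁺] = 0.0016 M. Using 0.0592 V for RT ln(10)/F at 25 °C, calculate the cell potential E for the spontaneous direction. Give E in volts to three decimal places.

+2.005 V

Au³⁺/Au⁺ is the cathode (higher E°), Cr³⁺/Cr²⁺ the anode: E°cell = +1.36 − (-0.42) = +1.78 V, n = 2.
Overall: Au³⁺(aq) + 2 Cr²⁺(aq) → Au⁺(aq) + 2 Cr³⁺(aq)
Q = [Au⁺]·[Cr³⁺]^2 / ([Au³⁺]·[Cr²⁺]^2); log Q = -7.602.
E = E° − (0.0592/n) log Q = +1.78 − (0.0592/2)(-7.602) = +2.005 V.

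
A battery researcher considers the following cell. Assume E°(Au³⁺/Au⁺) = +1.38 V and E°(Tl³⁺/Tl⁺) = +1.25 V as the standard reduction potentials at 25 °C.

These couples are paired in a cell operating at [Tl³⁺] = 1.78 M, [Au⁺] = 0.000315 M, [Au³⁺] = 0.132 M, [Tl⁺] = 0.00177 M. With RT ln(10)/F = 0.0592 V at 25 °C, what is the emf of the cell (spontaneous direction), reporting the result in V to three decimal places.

+0.119 V

Au³⁺/Au⁺ is the cathode (higher E°), Tl³⁺/Tl⁺ the anode: E°cell = +1.38 − (+1.25) = +0.13 V, n = 2.
Overall: Au³⁺(aq) + Tl⁺(aq) → Au⁺(aq) + Tl³⁺(aq)
Q = [Au⁺]·[Tl³⁺] / ([Au³⁺]·[Tl⁺]); log Q = 0.380.
E = E° − (0.0592/n) log Q = +0.13 − (0.0592/2)(0.380) = +0.119 V.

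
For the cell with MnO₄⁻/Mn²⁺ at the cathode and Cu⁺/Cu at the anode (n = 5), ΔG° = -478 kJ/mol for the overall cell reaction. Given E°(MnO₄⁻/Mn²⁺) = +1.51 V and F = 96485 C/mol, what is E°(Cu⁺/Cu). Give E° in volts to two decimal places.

E°cell = −ΔG°/(nF) = −(-478×10³)/((5)(96485)) = +0.991 V.
Since MnO₄⁻/Mn²⁺ is the cathode and Cu⁺/Cu the anode, E°cell = E°(MnO₄⁻/Mn²⁺) − E°(Cu⁺/Cu).
So E°(Cu⁺/Cu) = E°(MnO₄⁻/Mn²⁺) − E°cell = (+1.51) − (+0.991) = +0.52 V.

+0.52 V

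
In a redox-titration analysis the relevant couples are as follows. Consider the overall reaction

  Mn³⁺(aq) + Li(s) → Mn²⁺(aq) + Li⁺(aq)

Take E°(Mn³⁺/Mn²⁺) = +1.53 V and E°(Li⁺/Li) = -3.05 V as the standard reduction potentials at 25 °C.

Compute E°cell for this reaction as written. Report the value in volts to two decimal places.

+4.58 V

The Mn³⁺/Mn²⁺ couple has the higher reduction potential, so it is the cathode; Li⁺/Li is oxidised at the anode.
E°cell = E°(cathode) − E°(anode) = (+1.53) − (-3.05) = +4.58 V.
Since E°cell > 0, the reaction is spontaneous under standard conditions.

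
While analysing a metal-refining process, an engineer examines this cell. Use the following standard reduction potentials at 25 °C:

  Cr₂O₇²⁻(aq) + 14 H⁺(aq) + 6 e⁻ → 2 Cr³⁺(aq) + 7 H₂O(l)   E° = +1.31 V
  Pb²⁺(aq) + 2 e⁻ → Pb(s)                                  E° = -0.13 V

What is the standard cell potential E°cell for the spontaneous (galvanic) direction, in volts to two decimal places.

+1.44 V

The Cr₂O₇²⁻/Cr³⁺ couple has the higher reduction potential, so it is the cathode; Pb²⁺/Pb is oxidised at the anode.
E°cell = E°(cathode) − E°(anode) = (+1.31) − (-0.13) = +1.44 V.
Since E°cell > 0, the reaction is spontaneous under standard conditions.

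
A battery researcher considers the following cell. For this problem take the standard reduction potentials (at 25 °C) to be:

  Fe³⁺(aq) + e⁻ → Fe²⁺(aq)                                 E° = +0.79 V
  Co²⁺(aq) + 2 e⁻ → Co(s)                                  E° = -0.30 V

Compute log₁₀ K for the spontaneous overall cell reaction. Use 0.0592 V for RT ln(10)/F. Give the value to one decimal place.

Cathode: Fe³⁺/Fe²⁺; anode: Co²⁺/Co. E°cell = +1.09 V, n = 2.
log K = nE°cell / 0.0592 = (2)(+1.09) / 0.0592 = 36.8.

36.8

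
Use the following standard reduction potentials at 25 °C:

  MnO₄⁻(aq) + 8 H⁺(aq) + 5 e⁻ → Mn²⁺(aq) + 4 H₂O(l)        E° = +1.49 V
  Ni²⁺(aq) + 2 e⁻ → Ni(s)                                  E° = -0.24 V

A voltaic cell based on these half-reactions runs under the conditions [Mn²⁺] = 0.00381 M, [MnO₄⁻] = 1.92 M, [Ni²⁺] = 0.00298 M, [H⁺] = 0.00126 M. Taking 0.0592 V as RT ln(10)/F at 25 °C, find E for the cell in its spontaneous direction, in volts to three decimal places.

+1.562 V

MnO₄⁻/Mn²⁺ is the cathode (higher E°), Ni²⁺/Ni the anode: E°cell = +1.49 − (-0.24) = +1.73 V, n = 10.
Overall: 2 MnO₄⁻(aq) + 16 H⁺(aq) + 5 Ni(s) → 2 Mn²⁺(aq) + 8 H₂O(l) + 5 Ni²⁺(aq)
Q = [Mn²⁺]^2·[Ni²⁺]^5 / ([MnO₄⁻]^2·[H⁺]^16); log Q = 28.360.
E = E° − (0.0592/n) log Q = +1.73 − (0.0592/10)(28.360) = +1.562 V.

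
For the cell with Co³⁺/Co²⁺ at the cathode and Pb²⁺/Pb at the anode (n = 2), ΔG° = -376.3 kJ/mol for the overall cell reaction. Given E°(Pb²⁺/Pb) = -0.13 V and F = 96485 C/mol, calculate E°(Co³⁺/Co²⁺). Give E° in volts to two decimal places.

+1.82 V

E°cell = −ΔG°/(nF) = −(-376.3×10³)/((2)(96485)) = +1.950 V.
Since Co³⁺/Co²⁺ is the cathode and Pb²⁺/Pb the anode, E°cell = E°(Co³⁺/Co²⁺) − E°(Pb²⁺/Pb).
So E°(Co³⁺/Co²⁺) = E°cell + E°(Pb²⁺/Pb) = +1.950 + (-0.13) = +1.82 V.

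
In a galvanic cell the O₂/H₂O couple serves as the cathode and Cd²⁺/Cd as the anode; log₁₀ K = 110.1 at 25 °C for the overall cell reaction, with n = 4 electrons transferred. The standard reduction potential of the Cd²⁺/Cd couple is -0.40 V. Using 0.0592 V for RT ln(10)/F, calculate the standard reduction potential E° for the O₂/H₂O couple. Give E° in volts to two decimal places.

E°cell = (0.0592/n)·log K = (0.0592/4)(110.1) = +1.629 V.
Since O₂/H₂O is the cathode and Cd²⁺/Cd the anode, E°cell = E°(O₂/H₂O) − E°(Cd²⁺/Cd).
So E°(O₂/H₂O) = E°cell + E°(Cd²⁺/Cd) = +1.629 + (-0.40) = +1.23 V.

+1.23 V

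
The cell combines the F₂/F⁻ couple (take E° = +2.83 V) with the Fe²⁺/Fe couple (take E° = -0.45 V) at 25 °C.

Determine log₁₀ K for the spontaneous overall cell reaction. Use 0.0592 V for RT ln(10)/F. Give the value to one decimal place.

110.8

Cathode: F₂/F⁻; anode: Fe²⁺/Fe. E°cell = +3.28 V, n = 2.
log K = nE°cell / 0.0592 = (2)(+3.28) / 0.0592 = 110.8.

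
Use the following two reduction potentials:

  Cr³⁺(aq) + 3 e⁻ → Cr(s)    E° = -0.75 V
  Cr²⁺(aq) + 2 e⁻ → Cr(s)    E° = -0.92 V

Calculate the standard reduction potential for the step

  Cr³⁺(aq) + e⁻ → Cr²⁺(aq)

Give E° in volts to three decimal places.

Sequential free energies add, so n₃E°₃ = n₁E°₁ + n₂E°₂.
With n₃ = 3, and the known step contributing 2×(-0.92) V, the unknown satisfies 1·E° = 3×(-0.75) − 2×(-0.92) = -0.410.
E° = -0.410 / 1 = -0.410 V.

-0.410 V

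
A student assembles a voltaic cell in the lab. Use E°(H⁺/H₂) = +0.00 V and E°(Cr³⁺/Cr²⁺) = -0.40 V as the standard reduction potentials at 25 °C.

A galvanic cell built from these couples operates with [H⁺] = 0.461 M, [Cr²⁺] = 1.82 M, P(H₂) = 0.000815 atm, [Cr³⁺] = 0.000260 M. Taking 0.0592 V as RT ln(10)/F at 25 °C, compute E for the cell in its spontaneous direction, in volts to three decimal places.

+0.699 V

H⁺/H₂ is the cathode (higher E°), Cr³⁺/Cr²⁺ the anode: E°cell = +0.00 − (-0.40) = +0.40 V, n = 2.
Overall: 2 H⁺(aq) + 2 Cr²⁺(aq) → H₂(g) + 2 Cr³⁺(aq)
Q = P(H₂)·[Cr³⁺]^2 / ([H⁺]^2·[Cr²⁺]^2); log Q = -10.106.
E = E° − (0.0592/n) log Q = +0.40 − (0.0592/2)(-10.106) = +0.699 V.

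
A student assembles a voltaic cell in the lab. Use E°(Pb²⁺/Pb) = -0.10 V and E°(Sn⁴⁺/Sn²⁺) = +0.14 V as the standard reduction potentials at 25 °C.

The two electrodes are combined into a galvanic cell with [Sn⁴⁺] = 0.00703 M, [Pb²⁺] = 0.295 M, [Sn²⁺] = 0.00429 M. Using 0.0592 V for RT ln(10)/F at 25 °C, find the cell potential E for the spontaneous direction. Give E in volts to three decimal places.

Sn⁴⁺/Sn²⁺ is the cathode (higher E°), Pb²⁺/Pb the anode: E°cell = +0.14 − (-0.10) = +0.24 V, n = 2.
Overall: Sn⁴⁺(aq) + Pb(s) → Sn²⁺(aq) + Pb²⁺(aq)
Q = [Sn²⁺]·[Pb²⁺] / ([Sn⁴⁺]); log Q = -0.745.
E = E° − (0.0592/n) log Q = +0.24 − (0.0592/2)(-0.745) = +0.262 V.

+0.262 V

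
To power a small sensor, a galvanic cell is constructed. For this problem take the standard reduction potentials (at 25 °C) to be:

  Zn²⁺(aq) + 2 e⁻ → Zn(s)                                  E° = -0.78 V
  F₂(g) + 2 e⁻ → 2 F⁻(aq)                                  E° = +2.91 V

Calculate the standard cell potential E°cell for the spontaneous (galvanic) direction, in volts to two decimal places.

+3.69 V

The F₂/F⁻ couple has the higher reduction potential, so it is the cathode; Zn²⁺/Zn is oxidised at the anode.
E°cell = E°(cathode) − E°(anode) = (+2.91) − (-0.78) = +3.69 V.
Since E°cell > 0, the reaction is spontaneous under standard conditions.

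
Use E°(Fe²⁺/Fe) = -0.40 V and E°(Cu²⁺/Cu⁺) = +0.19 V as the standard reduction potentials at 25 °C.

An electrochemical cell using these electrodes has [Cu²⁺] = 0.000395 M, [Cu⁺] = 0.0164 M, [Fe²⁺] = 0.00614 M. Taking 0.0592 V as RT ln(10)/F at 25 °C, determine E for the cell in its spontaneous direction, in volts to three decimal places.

+0.560 V

Cu²⁺/Cu⁺ is the cathode (higher E°), Fe²⁺/Fe the anode: E°cell = +0.19 − (-0.40) = +0.59 V, n = 2.
Overall: 2 Cu²⁺(aq) + Fe(s) → 2 Cu⁺(aq) + Fe²⁺(aq)
Q = [Cu⁺]^2·[Fe²⁺] / ([Cu²⁺]^2); log Q = 1.025.
E = E° − (0.0592/n) log Q = +0.59 − (0.0592/2)(1.025) = +0.560 V.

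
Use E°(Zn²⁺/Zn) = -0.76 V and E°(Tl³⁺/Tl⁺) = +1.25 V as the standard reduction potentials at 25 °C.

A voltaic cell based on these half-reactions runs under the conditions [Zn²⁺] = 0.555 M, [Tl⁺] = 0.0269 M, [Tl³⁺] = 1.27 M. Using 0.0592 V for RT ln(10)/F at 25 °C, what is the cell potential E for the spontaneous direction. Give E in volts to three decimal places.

+2.067 V

Tl³⁺/Tl⁺ is the cathode (higher E°), Zn²⁺/Zn the anode: E°cell = +1.25 − (-0.76) = +2.01 V, n = 2.
Overall: Tl³⁺(aq) + Zn(s) → Tl⁺(aq) + Zn²⁺(aq)
Q = [Tl⁺]·[Zn²⁺] / ([Tl³⁺]); log Q = -1.930.
E = E° − (0.0592/n) log Q = +2.01 − (0.0592/2)(-1.930) = +2.067 V.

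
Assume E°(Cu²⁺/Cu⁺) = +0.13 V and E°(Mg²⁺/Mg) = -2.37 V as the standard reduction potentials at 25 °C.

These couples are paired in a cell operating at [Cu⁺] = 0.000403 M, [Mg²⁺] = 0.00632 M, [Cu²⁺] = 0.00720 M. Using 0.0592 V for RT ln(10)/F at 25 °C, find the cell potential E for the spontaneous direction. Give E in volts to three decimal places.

+2.639 V

Cu²⁺/Cu⁺ is the cathode (higher E°), Mg²⁺/Mg the anode: E°cell = +0.13 − (-2.37) = +2.50 V, n = 2.
Overall: 2 Cu²⁺(aq) + Mg(s) → 2 Cu⁺(aq) + Mg²⁺(aq)
Q = [Cu⁺]^2·[Mg²⁺] / ([Cu²⁺]^2); log Q = -4.703.
E = E° − (0.0592/n) log Q = +2.50 − (0.0592/2)(-4.703) = +2.639 V.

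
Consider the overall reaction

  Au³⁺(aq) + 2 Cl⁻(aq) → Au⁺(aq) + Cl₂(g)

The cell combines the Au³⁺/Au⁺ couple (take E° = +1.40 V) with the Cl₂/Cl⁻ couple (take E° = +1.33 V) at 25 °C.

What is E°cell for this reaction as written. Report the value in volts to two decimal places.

The Au³⁺/Au⁺ couple has the higher reduction potential, so it is the cathode; Cl₂/Cl⁻ is oxidised at the anode.
E°cell = E°(cathode) − E°(anode) = (+1.40) − (+1.33) = +0.07 V.
Since E°cell > 0, the reaction is spontaneous under standard conditions.

+0.07 V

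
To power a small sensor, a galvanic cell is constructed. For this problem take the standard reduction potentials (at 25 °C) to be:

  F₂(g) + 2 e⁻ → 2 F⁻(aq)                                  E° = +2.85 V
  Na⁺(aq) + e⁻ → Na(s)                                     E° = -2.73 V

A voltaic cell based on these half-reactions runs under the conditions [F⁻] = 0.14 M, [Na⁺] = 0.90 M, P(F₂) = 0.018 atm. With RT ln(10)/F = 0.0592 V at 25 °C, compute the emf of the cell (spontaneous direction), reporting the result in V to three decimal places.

+5.582 V

F₂/F⁻ is the cathode (higher E°), Na⁺/Na the anode: E°cell = +2.85 − (-2.73) = +5.58 V, n = 2.
Overall: F₂(g) + 2 Na(s) → 2 F⁻(aq) + 2 Na⁺(aq)
Q = [F⁻]^2·[Na⁺]^2 / (P(F₂)); log Q = -0.055.
E = E° − (0.0592/n) log Q = +5.58 − (0.0592/2)(-0.055) = +5.582 V.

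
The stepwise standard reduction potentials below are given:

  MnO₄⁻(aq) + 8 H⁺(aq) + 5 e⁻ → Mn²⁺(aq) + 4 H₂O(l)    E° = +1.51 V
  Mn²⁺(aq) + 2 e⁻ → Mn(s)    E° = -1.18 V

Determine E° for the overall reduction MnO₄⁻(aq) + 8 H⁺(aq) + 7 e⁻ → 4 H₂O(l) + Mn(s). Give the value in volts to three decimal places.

Standard free energies of sequential steps add: ΔG°₃ = ΔG°₁ + ΔG°₂, so n₃E°₃ = n₁E°₁ + n₂E°₂.
E°₃ = (5×+1.51 + 2×-1.18) / 7 = (+5.190) / 7 = +0.741 V.

+0.741 V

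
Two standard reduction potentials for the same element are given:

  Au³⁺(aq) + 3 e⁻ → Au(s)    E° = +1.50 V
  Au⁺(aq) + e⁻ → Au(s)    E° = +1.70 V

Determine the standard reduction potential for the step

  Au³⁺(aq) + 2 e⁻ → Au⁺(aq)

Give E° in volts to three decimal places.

Sequential free energies add, so n₃E°₃ = n₁E°₁ + n₂E°₂.
With n₃ = 3, and the known step contributing 1×(+1.70) V, the unknown satisfies 2·E° = 3×(+1.50) − 1×(+1.70) = +2.800.
E° = +2.800 / 2 = +1.400 V.

+1.400 V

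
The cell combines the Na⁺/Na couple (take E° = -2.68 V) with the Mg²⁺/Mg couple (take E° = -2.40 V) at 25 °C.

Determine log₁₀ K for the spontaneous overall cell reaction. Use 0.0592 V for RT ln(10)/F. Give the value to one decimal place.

Cathode: Mg²⁺/Mg; anode: Na⁺/Na. E°cell = +0.28 V, n = 2.
log K = nE°cell / 0.0592 = (2)(+0.28) / 0.0592 = 9.5.

9.5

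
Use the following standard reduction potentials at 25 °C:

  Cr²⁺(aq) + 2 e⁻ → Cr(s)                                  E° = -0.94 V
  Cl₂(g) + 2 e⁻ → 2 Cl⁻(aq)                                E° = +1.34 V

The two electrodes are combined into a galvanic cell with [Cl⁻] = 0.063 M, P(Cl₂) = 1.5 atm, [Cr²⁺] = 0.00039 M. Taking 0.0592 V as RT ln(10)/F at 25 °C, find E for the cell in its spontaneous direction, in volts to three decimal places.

+2.457 V

Cl₂/Cl⁻ is the cathode (higher E°), Cr²⁺/Cr the anode: E°cell = +1.34 − (-0.94) = +2.28 V, n = 2.
Overall: Cl₂(g) + Cr(s) → 2 Cl⁻(aq) + Cr²⁺(aq)
Q = [Cl⁻]^2·[Cr²⁺] / (P(Cl₂)); log Q = -5.986.
E = E° − (0.0592/n) log Q = +2.28 − (0.0592/2)(-5.986) = +2.457 V.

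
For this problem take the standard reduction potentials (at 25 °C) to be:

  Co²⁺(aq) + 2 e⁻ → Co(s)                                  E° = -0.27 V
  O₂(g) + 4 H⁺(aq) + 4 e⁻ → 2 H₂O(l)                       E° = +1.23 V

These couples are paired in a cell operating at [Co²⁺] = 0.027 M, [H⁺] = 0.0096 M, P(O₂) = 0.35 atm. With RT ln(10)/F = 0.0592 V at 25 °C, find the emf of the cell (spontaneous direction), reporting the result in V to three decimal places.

+1.420 V

O₂/H₂O is the cathode (higher E°), Co²⁺/Co the anode: E°cell = +1.23 − (-0.27) = +1.50 V, n = 4.
Overall: O₂(g) + 4 H⁺(aq) + 2 Co(s) → 2 H₂O(l) + 2 Co²⁺(aq)
Q = [Co²⁺]^2 / (P(O₂)·[H⁺]^4); log Q = 5.390.
E = E° − (0.0592/n) log Q = +1.50 − (0.0592/4)(5.390) = +1.420 V.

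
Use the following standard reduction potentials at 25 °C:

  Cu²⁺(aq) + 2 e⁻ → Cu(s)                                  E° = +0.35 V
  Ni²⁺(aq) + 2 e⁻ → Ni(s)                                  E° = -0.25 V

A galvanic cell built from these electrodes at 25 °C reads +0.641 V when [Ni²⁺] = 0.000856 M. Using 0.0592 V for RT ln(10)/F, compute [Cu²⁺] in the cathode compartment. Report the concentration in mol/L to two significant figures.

0.021 M

Cu²⁺/Cu is the cathode, Ni²⁺/Ni the anode: E°cell = +0.60 V, n = 2.
Overall reaction: Cu²⁺(aq) + Ni(s) → Cu(s) + Ni²⁺(aq); Q = [Ni²⁺]^1/[Cu²⁺]^1.
From E = E° − (0.0592/n) log Q: log Q = (E° − E)·n/0.0592 = (+0.60 − (+0.641))·2/0.0592 = -1.3851.
So 1·log[Cu²⁺] = 1·log(0.000856) − log Q = -3.0675 − (-1.3851) = -1.6824; [Cu²⁺] = 10^(-1.6824) ≈ 0.021 M.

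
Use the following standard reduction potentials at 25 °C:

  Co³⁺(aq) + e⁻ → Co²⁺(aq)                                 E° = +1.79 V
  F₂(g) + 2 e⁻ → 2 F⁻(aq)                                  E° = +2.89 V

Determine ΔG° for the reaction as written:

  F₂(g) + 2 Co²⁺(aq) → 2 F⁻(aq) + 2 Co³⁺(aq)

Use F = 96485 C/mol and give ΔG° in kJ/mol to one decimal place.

As written, F₂/F⁻ is reduced (cathode) and Co³⁺/Co²⁺ is oxidised (anode), so E°cell = (+2.89) − (+1.79) = +1.10 V.
Balancing electrons gives n = 2.
ΔG° = −nFE° = −(2)(96485)(+1.10) = -212,267 J = -212.3 kJ/mol.

-212.3 kJ/mol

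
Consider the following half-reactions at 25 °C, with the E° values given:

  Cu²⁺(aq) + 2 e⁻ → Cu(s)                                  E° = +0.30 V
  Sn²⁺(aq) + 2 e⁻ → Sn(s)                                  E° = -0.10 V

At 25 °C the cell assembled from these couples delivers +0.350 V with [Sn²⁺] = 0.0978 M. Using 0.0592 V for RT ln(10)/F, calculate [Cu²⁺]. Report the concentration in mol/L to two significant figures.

0.0020 M

Cu²⁺/Cu is the cathode, Sn²⁺/Sn the anode: E°cell = +0.40 V, n = 2.
Overall reaction: Cu²⁺(aq) + Sn(s) → Cu(s) + Sn²⁺(aq); Q = [Sn²⁺]^1/[Cu²⁺]^1.
From E = E° − (0.0592/n) log Q: log Q = (E° − E)·n/0.0592 = (+0.40 − (+0.350))·2/0.0592 = 1.6892.
So 1·log[Cu²⁺] = 1·log(0.0978) − log Q = -1.0097 − (1.6892) = -2.6989; [Cu²⁺] = 10^(-2.6989) ≈ 0.0020 M.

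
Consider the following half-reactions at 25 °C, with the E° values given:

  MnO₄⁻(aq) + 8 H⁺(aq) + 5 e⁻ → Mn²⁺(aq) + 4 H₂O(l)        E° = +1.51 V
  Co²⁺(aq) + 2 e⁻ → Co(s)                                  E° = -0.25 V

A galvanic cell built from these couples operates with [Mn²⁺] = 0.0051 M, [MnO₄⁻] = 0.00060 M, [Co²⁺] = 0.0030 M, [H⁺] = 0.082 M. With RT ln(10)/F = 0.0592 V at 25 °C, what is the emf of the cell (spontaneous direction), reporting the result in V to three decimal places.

+1.721 V

MnO₄⁻/Mn²⁺ is the cathode (higher E°), Co²⁺/Co the anode: E°cell = +1.51 − (-0.25) = +1.76 V, n = 10.
Overall: 2 MnO₄⁻(aq) + 16 H⁺(aq) + 5 Co(s) → 2 Mn²⁺(aq) + 8 H₂O(l) + 5 Co²⁺(aq)
Q = [Mn²⁺]^2·[Co²⁺]^5 / ([MnO₄⁻]^2·[H⁺]^16); log Q = 6.623.
E = E° − (0.0592/n) log Q = +1.76 − (0.0592/10)(6.623) = +1.721 V.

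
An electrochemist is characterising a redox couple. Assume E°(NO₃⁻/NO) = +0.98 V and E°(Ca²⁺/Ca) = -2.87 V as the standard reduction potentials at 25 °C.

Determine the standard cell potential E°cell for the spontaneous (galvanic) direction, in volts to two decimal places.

+3.85 V

The NO₃⁻/NO couple has the higher reduction potential, so it is the cathode; Ca²⁺/Ca is oxidised at the anode.
E°cell = E°(cathode) − E°(anode) = (+0.98) − (-2.87) = +3.85 V.
Since E°cell > 0, the reaction is spontaneous under standard conditions.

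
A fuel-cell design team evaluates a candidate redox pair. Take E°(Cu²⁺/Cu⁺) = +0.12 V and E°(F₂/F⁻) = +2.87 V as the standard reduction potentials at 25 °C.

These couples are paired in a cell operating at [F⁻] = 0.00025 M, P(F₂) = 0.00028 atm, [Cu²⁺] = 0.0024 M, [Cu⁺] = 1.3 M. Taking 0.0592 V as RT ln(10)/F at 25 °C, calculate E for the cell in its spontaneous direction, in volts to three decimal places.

+3.020 V

F₂/F⁻ is the cathode (higher E°), Cu²⁺/Cu⁺ the anode: E°cell = +2.87 − (+0.12) = +2.75 V, n = 2.
Overall: F₂(g) + 2 Cu⁺(aq) → 2 F⁻(aq) + 2 Cu²⁺(aq)
Q = [F⁻]^2·[Cu²⁺]^2 / (P(F₂)·[Cu⁺]^2); log Q = -9.119.
E = E° − (0.0592/n) log Q = +2.75 − (0.0592/2)(-9.119) = +3.020 V.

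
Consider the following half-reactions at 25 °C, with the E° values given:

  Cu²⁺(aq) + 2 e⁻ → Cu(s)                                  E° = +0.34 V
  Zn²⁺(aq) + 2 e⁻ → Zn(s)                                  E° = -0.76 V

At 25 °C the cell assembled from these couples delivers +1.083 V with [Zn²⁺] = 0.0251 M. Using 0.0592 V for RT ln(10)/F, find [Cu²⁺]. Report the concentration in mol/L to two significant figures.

Cu²⁺/Cu is the cathode, Zn²⁺/Zn the anode: E°cell = +1.10 V, n = 2.
Overall reaction: Cu²⁺(aq) + Zn(s) → Cu(s) + Zn²⁺(aq); Q = [Zn²⁺]^1/[Cu²⁺]^1.
From E = E° − (0.0592/n) log Q: log Q = (E° − E)·n/0.0592 = (+1.10 − (+1.083))·2/0.0592 = 0.5743.
So 1·log[Cu²⁺] = 1·log(0.0251) − log Q = -1.6003 − (0.5743) = -2.1746; [Cu²⁺] = 10^(-2.1746) ≈ 0.0067 M.

0.0067 M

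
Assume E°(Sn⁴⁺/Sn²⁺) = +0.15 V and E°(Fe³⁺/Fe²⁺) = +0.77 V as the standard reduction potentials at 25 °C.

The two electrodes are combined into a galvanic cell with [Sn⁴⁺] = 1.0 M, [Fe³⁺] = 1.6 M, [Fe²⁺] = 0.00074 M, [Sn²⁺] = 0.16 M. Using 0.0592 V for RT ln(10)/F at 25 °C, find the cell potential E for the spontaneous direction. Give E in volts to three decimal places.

+0.794 V

Fe³⁺/Fe²⁺ is the cathode (higher E°), Sn⁴⁺/Sn²⁺ the anode: E°cell = +0.77 − (+0.15) = +0.62 V, n = 2.
Overall: 2 Fe³⁺(aq) + Sn²⁺(aq) → 2 Fe²⁺(aq) + Sn⁴⁺(aq)
Q = [Fe²⁺]^2·[Sn⁴⁺] / ([Fe³⁺]^2·[Sn²⁺]); log Q = -5.874.
E = E° − (0.0592/n) log Q = +0.62 − (0.0592/2)(-5.874) = +0.794 V.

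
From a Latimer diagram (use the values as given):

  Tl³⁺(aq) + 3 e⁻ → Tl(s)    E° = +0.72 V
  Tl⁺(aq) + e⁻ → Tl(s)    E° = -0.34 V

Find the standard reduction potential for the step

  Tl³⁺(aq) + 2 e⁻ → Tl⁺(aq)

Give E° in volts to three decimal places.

Sequential free energies add, so n₃E°₃ = n₁E°₁ + n₂E°₂.
With n₃ = 3, and the known step contributing 1×(-0.34) V, the unknown satisfies 2·E° = 3×(+0.72) − 1×(-0.34) = +2.500.
E° = +2.500 / 2 = +1.250 V.

+1.250 V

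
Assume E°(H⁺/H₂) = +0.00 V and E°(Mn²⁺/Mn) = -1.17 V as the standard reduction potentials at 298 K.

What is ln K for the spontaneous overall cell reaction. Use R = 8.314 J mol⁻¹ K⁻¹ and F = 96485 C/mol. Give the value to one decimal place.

91.1

Cathode: H⁺/H₂; anode: Mn²⁺/Mn. E°cell = (+0.00) − (-1.17) = +1.17 V, with n = 2.
ΔG° = −nFE° = −RT ln K, so ln K = nFE°/(RT) = (2)(96485)(+1.17) / ((8.314)(298)) = 91.127.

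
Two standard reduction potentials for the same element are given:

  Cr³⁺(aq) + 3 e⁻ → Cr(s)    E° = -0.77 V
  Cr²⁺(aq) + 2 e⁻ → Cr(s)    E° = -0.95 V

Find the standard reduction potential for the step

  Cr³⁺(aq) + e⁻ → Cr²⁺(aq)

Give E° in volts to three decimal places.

-0.410 V

Sequential free energies add, so n₃E°₃ = n₁E°₁ + n₂E°₂.
With n₃ = 3, and the known step contributing 2×(-0.95) V, the unknown satisfies 1·E° = 3×(-0.77) − 2×(-0.95) = -0.410.
E° = -0.410 / 1 = -0.410 V.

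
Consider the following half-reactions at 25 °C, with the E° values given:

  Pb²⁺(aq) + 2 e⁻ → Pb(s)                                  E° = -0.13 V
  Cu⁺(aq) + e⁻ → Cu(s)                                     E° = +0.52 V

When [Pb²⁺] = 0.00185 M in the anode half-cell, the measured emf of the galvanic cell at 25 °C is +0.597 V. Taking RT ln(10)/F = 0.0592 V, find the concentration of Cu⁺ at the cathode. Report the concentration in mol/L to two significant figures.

Cu⁺/Cu is the cathode, Pb²⁺/Pb the anode: E°cell = +0.65 V, n = 2.
Overall reaction: 2 Cu⁺(aq) + Pb(s) → 2 Cu(s) + Pb²⁺(aq); Q = [Pb²⁺]^1/[Cu⁺]^2.
From E = E° − (0.0592/n) log Q: log Q = (E° − E)·n/0.0592 = (+0.65 − (+0.597))·2/0.0592 = 1.7905.
So 2·log[Cu⁺] = 1·log(0.00185) − log Q = -2.7328 − (1.7905) = -4.5233; log[Cu⁺] = -4.5233 / 2 = -2.2616; [Cu⁺] = 10^(-2.2616) ≈ 0.0055 M.

0.0055 M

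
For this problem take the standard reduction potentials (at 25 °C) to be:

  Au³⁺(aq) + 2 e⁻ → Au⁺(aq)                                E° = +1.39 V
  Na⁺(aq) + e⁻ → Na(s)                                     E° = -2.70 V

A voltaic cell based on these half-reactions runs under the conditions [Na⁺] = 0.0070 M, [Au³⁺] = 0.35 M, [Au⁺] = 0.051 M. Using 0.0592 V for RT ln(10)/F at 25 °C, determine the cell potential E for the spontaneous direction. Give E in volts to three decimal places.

Au³⁺/Au⁺ is the cathode (higher E°), Na⁺/Na the anode: E°cell = +1.39 − (-2.70) = +4.09 V, n = 2.
Overall: Au³⁺(aq) + 2 Na(s) → Au⁺(aq) + 2 Na⁺(aq)
Q = [Au⁺]·[Na⁺]^2 / ([Au³⁺]); log Q = -5.146.
E = E° − (0.0592/n) log Q = +4.09 − (0.0592/2)(-5.146) = +4.242 V.

+4.242 V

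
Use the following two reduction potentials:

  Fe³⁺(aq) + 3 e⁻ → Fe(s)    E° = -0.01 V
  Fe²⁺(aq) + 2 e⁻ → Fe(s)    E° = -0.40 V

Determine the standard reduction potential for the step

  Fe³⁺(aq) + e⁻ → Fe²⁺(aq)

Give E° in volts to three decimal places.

+0.770 V

Sequential free energies add, so n₃E°₃ = n₁E°₁ + n₂E°₂.
With n₃ = 3, and the known step contributing 2×(-0.40) V, the unknown satisfies 1·E° = 3×(-0.01) − 2×(-0.40) = +0.770.
E° = +0.770 / 1 = +0.770 V.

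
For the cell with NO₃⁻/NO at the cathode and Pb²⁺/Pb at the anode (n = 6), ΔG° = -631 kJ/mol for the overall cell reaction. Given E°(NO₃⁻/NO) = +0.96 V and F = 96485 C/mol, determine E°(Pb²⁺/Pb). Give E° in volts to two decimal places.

-0.13 V

E°cell = −ΔG°/(nF) = −(-631×10³)/((6)(96485)) = +1.090 V.
Since NO₃⁻/NO is the cathode and Pb²⁺/Pb the anode, E°cell = E°(NO₃⁻/NO) − E°(Pb²⁺/Pb).
So E°(Pb²⁺/Pb) = E°(NO₃⁻/NO) − E°cell = (+0.96) − (+1.090) = -0.13 V.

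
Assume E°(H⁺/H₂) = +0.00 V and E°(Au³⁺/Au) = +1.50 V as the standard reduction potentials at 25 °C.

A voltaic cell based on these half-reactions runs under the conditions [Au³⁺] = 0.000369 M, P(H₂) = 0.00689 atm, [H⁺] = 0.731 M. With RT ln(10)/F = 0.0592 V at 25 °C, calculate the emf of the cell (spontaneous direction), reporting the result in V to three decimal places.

Au³⁺/Au is the cathode (higher E°), H⁺/H₂ the anode: E°cell = +1.50 − (+0.00) = +1.50 V, n = 6.
Overall: 2 Au³⁺(aq) + 3 H₂(g) → 2 Au(s) + 6 H⁺(aq)
Q = [H⁺]^6 / ([Au³⁺]^2·P(H₂)^3); log Q = 12.535.
E = E° − (0.0592/n) log Q = +1.50 − (0.0592/6)(12.535) = +1.376 V.

+1.376 V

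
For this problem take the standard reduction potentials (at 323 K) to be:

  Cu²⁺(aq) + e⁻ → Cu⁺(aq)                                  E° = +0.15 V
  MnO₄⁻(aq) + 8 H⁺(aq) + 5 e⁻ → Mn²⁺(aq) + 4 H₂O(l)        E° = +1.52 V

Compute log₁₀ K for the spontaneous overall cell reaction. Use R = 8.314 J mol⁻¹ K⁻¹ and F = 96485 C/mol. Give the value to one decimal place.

106.9

Cathode: MnO₄⁻/Mn²⁺; anode: Cu²⁺/Cu⁺. E°cell = (+1.52) − (+0.15) = +1.37 V, with n = 5.
ΔG° = −nFE° = −RT ln K, so ln K = nFE°/(RT) = (5)(96485)(+1.37) / ((8.314)(323)) = 246.115.
log₁₀ K = 246.115 / ln 10 = 106.9.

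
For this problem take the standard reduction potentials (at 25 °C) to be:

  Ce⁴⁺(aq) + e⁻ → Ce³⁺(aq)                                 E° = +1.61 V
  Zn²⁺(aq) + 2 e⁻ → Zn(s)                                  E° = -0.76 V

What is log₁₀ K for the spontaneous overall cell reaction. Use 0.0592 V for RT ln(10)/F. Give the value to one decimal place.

Cathode: Ce⁴⁺/Ce³⁺; anode: Zn²⁺/Zn. E°cell = +2.37 V, n = 2.
log K = nE°cell / 0.0592 = (2)(+2.37) / 0.0592 = 80.1.

80.1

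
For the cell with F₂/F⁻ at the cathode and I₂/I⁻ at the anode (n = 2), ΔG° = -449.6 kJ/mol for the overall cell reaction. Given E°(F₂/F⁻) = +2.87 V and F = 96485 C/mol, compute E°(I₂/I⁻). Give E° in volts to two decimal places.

+0.54 V

E°cell = −ΔG°/(nF) = −(-449.6×10³)/((2)(96485)) = +2.330 V.
Since F₂/F⁻ is the cathode and I₂/I⁻ the anode, E°cell = E°(F₂/F⁻) − E°(I₂/I⁻).
So E°(I₂/I⁻) = E°(F₂/F⁻) − E°cell = (+2.87) − (+2.330) = +0.54 V.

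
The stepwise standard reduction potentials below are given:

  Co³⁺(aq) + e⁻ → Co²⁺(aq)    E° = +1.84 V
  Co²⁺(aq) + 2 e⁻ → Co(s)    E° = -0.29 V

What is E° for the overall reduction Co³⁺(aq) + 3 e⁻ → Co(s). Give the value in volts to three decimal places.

Standard free energies of sequential steps add: ΔG°₃ = ΔG°₁ + ΔG°₂, so n₃E°₃ = n₁E°₁ + n₂E°₂.
E°₃ = (1×+1.84 + 2×-0.29) / 3 = (+1.260) / 3 = +0.420 V.

+0.420 V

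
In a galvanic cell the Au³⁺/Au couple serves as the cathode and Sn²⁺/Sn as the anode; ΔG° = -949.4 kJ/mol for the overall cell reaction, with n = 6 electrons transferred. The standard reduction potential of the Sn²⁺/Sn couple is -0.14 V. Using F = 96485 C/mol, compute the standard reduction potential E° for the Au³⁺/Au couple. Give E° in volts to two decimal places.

E°cell = −ΔG°/(nF) = −(-949.4×10³)/((6)(96485)) = +1.640 V.
Since Au³⁺/Au is the cathode and Sn²⁺/Sn the anode, E°cell = E°(Au³⁺/Au) − E°(Sn²⁺/Sn).
So E°(Au³⁺/Au) = E°cell + E°(Sn²⁺/Sn) = +1.640 + (-0.14) = +1.50 V.

+1.50 V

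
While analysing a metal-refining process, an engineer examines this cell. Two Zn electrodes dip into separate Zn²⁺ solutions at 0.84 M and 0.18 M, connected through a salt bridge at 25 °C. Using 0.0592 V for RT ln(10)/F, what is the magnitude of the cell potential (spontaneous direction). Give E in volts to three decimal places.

+0.020 V

For a concentration cell E°cell = 0. The 0.84 M side is the cathode (reduction is favoured where [Zn²⁺] is higher).
With n = 2, E = −(0.0592/2) log([Zn²⁺]ₐₙ/[Zn²⁺]꜀ₐₜ) = −(0.0592/2) log(0.18/0.84) = −(0.0592/2)(-0.669) = +0.020 V.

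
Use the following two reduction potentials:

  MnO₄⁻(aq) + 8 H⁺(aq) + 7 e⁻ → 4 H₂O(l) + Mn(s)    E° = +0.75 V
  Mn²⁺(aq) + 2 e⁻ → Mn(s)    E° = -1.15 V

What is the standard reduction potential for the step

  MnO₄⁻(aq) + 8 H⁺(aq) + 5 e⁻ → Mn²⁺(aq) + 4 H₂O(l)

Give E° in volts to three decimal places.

+1.510 V

Sequential free energies add, so n₃E°₃ = n₁E°₁ + n₂E°₂.
With n₃ = 7, and the known step contributing 2×(-1.15) V, the unknown satisfies 5·E° = 7×(+0.75) − 2×(-1.15) = +7.550.
E° = +7.550 / 5 = +1.510 V.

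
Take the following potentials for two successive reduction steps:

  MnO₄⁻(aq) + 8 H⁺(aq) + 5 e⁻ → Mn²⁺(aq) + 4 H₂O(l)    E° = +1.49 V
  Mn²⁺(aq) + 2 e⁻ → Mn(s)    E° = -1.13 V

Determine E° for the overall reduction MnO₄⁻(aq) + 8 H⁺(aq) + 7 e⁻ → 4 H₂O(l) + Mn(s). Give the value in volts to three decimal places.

+0.741 V

Standard free energies of sequential steps add: ΔG°₃ = ΔG°₁ + ΔG°₂, so n₃E°₃ = n₁E°₁ + n₂E°₂.
E°₃ = (5×+1.49 + 2×-1.13) / 7 = (+5.190) / 7 = +0.741 V.
Simply averaging or adding the two E° values would be wrong; the electron-weighted sum is required.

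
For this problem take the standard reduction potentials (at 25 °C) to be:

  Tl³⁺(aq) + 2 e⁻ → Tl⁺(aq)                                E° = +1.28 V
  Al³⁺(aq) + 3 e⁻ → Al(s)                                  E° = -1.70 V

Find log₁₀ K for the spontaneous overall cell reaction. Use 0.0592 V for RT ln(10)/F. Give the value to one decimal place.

302.0

Cathode: Tl³⁺/Tl⁺; anode: Al³⁺/Al. E°cell = +2.98 V, n = 6.
log K = nE°cell / 0.0592 = (6)(+2.98) / 0.0592 = 302.0.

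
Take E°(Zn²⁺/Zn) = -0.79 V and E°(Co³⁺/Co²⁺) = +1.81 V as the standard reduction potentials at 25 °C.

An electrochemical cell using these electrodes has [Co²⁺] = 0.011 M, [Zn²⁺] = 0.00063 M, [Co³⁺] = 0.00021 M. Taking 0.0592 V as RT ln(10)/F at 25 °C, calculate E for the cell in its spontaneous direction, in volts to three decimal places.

Co³⁺/Co²⁺ is the cathode (higher E°), Zn²⁺/Zn the anode: E°cell = +1.81 − (-0.79) = +2.60 V, n = 2.
Overall: 2 Co³⁺(aq) + Zn(s) → 2 Co²⁺(aq) + Zn²⁺(aq)
Q = [Co²⁺]^2·[Zn²⁺] / ([Co³⁺]^2); log Q = 0.238.
E = E° − (0.0592/n) log Q = +2.60 − (0.0592/2)(0.238) = +2.593 V.

+2.593 V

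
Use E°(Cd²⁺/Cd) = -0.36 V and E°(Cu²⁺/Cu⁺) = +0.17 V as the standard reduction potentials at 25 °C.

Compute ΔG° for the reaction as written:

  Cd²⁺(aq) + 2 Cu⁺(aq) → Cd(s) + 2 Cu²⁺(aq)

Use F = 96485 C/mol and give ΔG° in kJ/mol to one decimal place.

+102.3 kJ/mol

As written, Cd²⁺/Cd is reduced (cathode) and Cu²⁺/Cu⁺ is oxidised (anode), so E°cell = (-0.36) − (+0.17) = -0.53 V.
Balancing electrons gives n = 2.
ΔG° = −nFE° = −(2)(96485)(-0.53) = 102,274 J = +102.3 kJ/mol.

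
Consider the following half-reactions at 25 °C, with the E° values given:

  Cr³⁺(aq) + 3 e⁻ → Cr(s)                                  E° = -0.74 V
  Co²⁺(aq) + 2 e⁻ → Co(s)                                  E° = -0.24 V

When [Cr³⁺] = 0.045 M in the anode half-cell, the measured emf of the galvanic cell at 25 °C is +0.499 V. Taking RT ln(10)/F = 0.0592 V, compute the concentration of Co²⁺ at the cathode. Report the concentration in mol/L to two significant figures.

0.12 M

Co²⁺/Co is the cathode, Cr³⁺/Cr the anode: E°cell = +0.50 V, n = 6.
Overall reaction: 3 Co²⁺(aq) + 2 Cr(s) → 3 Co(s) + 2 Cr³⁺(aq); Q = [Cr³⁺]^2/[Co²⁺]^3.
From E = E° − (0.0592/n) log Q: log Q = (E° − E)·n/0.0592 = (+0.50 − (+0.499))·6/0.0592 = 0.1014.
So 3·log[Co²⁺] = 2·log(0.045) − log Q = -2.6936 − (0.1014) = -2.7950; log[Co²⁺] = -2.7950 / 3 = -0.9317; [Co²⁺] = 10^(-0.9317) ≈ 0.12 M.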